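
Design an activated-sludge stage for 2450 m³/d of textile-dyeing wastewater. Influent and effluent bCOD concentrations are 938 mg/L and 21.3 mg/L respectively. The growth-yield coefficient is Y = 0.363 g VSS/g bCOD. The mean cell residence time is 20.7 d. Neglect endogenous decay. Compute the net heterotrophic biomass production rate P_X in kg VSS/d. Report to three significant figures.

With endogenous decay neglected, the observed yield equals the true yield: Y_obs = Y = 0.363 g VSS/g bCOD.
Q·(S₀ − S) = 2450 × (938 − 21.3) × 10⁻³ = 2246 kg/d removed.
So the net sludge growth is P_X = 0.3630 × 2246 = 815.3 kg VSS/d.

P_X ≈ 815 kg VSS/d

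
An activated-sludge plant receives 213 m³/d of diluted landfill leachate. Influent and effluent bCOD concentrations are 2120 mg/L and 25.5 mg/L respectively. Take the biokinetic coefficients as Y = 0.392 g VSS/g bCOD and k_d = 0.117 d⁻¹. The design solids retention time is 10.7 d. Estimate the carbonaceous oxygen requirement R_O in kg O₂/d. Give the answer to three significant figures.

Correct the yield for decay: Y_obs = Y/(1 + k_d θ_c) = 0.392 / (1 + 0.117 × 10.7) = 0.392 / 2.252 = 0.1741.
ΔS = 2120 − 25.5 = 2094 mg/L, so the substrate removal rate is 213 × 2094/1000 = 446.1 kg bCOD/d.
Net sludge production P_X = 0.1741 × 446.1 = 77.66 kg VSS/d.
R_O = Q·ΔS − 1.42 P_X = 446.1 − 110.3 = 335.9 kg O₂/d.

R_O ≈ 336 kg O₂/d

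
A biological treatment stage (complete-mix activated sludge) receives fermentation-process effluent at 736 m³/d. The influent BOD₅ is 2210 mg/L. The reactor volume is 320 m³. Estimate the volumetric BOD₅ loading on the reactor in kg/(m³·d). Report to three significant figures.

L_v = Q S₀ / V = 736 × 2210 × 10⁻³ / 320.0 = 5.083 kg/(m³·d).

L_v ≈ 5.08 kg BOD₅/(m³·d)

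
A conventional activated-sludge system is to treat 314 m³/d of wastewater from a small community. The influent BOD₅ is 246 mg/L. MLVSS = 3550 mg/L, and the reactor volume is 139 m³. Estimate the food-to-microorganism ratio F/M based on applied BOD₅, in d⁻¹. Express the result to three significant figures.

Food-to-microorganism ratio F/M = Q S₀ / (V X) = 314 × 246 / (139.0 × 3550) = 0.1565 d⁻¹.

F/M ≈ 0.157 d⁻¹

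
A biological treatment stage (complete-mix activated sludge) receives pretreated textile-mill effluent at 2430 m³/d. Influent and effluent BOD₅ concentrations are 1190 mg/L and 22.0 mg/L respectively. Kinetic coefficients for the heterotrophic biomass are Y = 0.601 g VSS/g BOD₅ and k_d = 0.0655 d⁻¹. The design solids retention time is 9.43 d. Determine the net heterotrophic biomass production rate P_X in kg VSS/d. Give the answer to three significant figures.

P_X ≈ 1050 kg VSS/d

Observed yield with endogenous decay: Y_obs = Y / (1 + k_d·θ_c) = 0.601 / (1 + 0.0655 × 9.43) = 0.601 / 1.618 = 0.3715 g VSS/g BOD₅.
Q·(S₀ − S) = 2430 × (1190 − 22.0) × 10⁻³ = 2838 kg/d removed.
Biomass produced: P_X = Y_obs·Q·ΔS = 0.3715 × 2838 ≈ 1054 kg VSS/d.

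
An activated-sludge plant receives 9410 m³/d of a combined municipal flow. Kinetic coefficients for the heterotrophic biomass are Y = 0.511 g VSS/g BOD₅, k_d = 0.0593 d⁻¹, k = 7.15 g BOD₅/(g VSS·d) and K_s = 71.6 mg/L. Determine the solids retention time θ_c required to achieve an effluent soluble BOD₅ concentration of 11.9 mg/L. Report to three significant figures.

θ_c ≈ 2.17 d

Specific growth rate at S = 11.9 mg/L: μ = YkS/(K_s+S) = 0.511·7.15·11.9/(71.6+11.9) = 0.5207 d⁻¹.
Then 1/θ_c = μ − k_d = 0.5207 − 0.0593 = 0.4614 d⁻¹, giving θ_c = 2.167 d.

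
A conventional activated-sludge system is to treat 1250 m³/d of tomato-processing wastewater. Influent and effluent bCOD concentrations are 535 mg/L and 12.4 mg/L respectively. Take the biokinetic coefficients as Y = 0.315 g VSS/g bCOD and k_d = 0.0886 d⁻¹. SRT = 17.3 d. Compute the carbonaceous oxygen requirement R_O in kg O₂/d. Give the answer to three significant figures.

R_O ≈ 538 kg O₂/d

The observed yield is Y_obs = Y/(1 + k_d·θ_c) = 0.315 / (1 + 0.0886 × 17.3) = 0.315 / 2.533 = 0.1244 g VSS per g bCOD removed.
Q·(S₀ − S) = 1250 × (535 − 12.4) × 10⁻³ = 653.2 kg/d removed.
Biomass synthesised: P_X = Y_obs × 653.2 = 81.24 kg VSS/d.
Carbonaceous O₂ demand = substrate oxidised − cell-mass equivalent = 653.2 − 1.42 × 81.24 = 537.9 kg O₂/d.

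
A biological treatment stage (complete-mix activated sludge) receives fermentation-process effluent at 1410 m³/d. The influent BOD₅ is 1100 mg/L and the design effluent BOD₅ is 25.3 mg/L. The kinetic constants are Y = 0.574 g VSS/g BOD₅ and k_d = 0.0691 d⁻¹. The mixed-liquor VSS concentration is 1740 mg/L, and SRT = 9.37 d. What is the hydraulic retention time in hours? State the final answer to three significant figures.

τ ≈ 48.4 h

Steady-state biomass mass balance: V·X·(1 + k_d·θ_c) = Y·Q·(S₀ − S)·θ_c, so V = 0.574 × 1410 × (1100 − 25.3) × 9.37 / [1740 × (1 + 0.0691 × 9.37)] = 8.15×10^6 / 2867 = 2843 m³.
Hydraulic retention time τ = V/Q = 2843 / 1410 = 2.016 d = 48.39 h.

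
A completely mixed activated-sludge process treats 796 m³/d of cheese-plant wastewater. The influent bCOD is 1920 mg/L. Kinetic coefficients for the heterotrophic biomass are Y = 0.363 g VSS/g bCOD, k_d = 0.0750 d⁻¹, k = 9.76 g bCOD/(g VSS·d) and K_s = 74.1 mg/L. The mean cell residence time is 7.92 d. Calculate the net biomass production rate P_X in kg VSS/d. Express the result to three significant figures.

P_X ≈ 347 kg VSS/d

Effluent substrate depends only on kinetics and SRT: S = K_s(1 + k_d θ_c) / [θ_c(Yk − k_d) − 1] = 74.1 × (1 + 0.0750 × 7.92) / [7.92 × (0.363 × 9.76 − 0.0750) − 1] = 118.1 / 26.47 = 4.463 mg/L.
Observed yield with endogenous decay: Y_obs = Y / (1 + k_d·θ_c) = 0.363 / (1 + 0.0750 × 7.92) = 0.363 / 1.594 = 0.2277 g VSS/g bCOD.
ΔS = 1920 − 4.46 = 1916 mg/L, so the substrate removal rate is 796 × 1916/1000 = 1525 kg bCOD/d.
Biomass produced: P_X = Y_obs·Q·ΔS = 0.2277 × 1525 ≈ 347.2 kg VSS/d.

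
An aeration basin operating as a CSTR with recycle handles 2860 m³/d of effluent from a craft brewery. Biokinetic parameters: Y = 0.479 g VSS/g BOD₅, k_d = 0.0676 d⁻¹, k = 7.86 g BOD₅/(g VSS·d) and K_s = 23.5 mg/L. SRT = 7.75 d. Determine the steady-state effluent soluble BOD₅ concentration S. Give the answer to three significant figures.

S ≈ 1.29 mg/L

From the Monod/SRT balance for a CMAS, S = K_s·(1+k_d θ_c)/[θ_c·(Y k − k_d) − 1] = 23.5 × (1 + 0.0676 × 7.75) / [7.75 × (0.479 × 7.86 − 0.0676) − 1] = 35.81 / 27.65 = 1.295 mg/L.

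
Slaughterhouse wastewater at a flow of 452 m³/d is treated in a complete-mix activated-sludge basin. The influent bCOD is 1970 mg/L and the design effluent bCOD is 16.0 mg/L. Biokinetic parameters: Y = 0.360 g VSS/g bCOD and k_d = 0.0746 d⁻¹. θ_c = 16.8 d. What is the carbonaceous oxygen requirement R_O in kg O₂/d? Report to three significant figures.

R_O ≈ 683 kg O₂/d

Correct the yield for decay: Y_obs = Y/(1 + k_d θ_c) = 0.360 / (1 + 0.0746 × 16.8) = 0.360 / 2.253 = 0.1598.
Q·(S₀ − S) = 452 × (1970 − 16.0) × 10⁻³ = 883.2 kg/d removed.
Biomass synthesised: P_X = Y_obs × 883.2 = 141.1 kg VSS/d.
Carbonaceous O₂ demand = substrate oxidised − cell-mass equivalent = 883.2 − 1.42 × 141.1 = 682.8 kg O₂/d.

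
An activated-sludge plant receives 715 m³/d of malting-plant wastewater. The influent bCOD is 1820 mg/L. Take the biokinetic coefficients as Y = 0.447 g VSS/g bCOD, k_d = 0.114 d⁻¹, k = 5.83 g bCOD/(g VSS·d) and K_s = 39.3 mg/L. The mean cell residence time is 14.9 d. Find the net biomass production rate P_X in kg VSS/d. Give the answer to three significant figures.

P_X ≈ 215 kg VSS/d

Effluent substrate depends only on kinetics and SRT: S = K_s(1 + k_d θ_c) / [θ_c(Yk − k_d) − 1] = 39.3 × (1 + 0.114 × 14.9) / [14.9 × (0.447 × 5.83 − 0.114) − 1] = 106.1 / 36.13 = 2.935 mg/L.
The observed yield is Y_obs = Y/(1 + k_d·θ_c) = 0.447 / (1 + 0.114 × 14.9) = 0.447 / 2.699 = 0.1656 g VSS per g bCOD removed.
Mass of bCOD removed per day: Q(S₀ − S) = 715 × 1817 g/m³ = 1299 kg/d.
P_X = Y_obs · Q(S₀ − S) = 0.1656 × 1299 = 215.2 kg VSS/d.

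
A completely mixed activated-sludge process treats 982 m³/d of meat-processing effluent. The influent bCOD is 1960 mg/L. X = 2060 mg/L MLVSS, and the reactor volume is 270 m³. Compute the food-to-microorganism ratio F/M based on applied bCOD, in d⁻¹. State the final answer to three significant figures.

F/M ≈ 3.46 d⁻¹

Food-to-microorganism ratio F/M = Q S₀ / (V X) = 982 × 1960 / (270.0 × 2060) = 3.460 d⁻¹.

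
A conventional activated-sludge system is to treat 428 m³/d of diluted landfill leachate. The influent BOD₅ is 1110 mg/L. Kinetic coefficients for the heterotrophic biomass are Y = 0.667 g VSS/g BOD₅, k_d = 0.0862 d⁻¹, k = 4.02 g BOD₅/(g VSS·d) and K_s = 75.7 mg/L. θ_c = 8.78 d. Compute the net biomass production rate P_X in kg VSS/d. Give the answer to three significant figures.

P_X ≈ 179 kg VSS/d

Effluent substrate depends only on kinetics and SRT: S = K_s(1 + k_d θ_c) / [θ_c(Yk − k_d) − 1] = 75.7 × (1 + 0.0862 × 8.78) / [8.78 × (0.667 × 4.02 − 0.0862) − 1] = 133.0 / 21.79 = 6.105 mg/L.
Observed yield with endogenous decay: Y_obs = Y / (1 + k_d·θ_c) = 0.667 / (1 + 0.0862 × 8.78) = 0.667 / 1.757 = 0.3797 g VSS/g BOD₅.
Mass of BOD₅ removed per day: Q(S₀ − S) = 428 × 1104 g/m³ = 472.5 kg/d.
So the net sludge growth is P_X = 0.3797 × 472.5 = 179.4 kg VSS/d.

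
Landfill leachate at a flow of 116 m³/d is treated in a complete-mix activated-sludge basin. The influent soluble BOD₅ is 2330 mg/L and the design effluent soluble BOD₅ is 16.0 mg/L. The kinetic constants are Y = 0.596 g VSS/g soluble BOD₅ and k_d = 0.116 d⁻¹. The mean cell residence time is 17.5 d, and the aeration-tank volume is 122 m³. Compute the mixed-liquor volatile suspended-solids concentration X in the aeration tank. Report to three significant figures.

From V·X·(1 + k_d·θ_c) = Y·Q·(S₀ − S)·θ_c: X = 0.596 × 116 × (2330 − 16.0) × 17.5 / [122 × (1 + 0.116 × 17.5)] = 7574 mg/L.

X ≈ 7570 mg/L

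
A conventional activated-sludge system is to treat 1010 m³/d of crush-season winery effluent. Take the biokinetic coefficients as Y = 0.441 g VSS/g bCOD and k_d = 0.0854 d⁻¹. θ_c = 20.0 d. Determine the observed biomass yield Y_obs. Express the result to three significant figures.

The observed yield is Y_obs = Y/(1 + k_d·θ_c) = 0.441 / (1 + 0.0854 × 20.0) = 0.441 / 2.708 = 0.1629 g VSS per g bCOD removed.

Y_obs ≈ 0.163 g VSS/g bCOD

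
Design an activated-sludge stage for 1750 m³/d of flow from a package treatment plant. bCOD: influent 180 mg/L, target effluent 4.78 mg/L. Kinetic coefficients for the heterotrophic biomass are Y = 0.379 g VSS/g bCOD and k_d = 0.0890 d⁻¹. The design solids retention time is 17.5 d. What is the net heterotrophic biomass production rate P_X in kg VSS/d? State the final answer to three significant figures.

P_X ≈ 45.4 kg VSS/d

Correct the yield for decay: Y_obs = Y/(1 + k_d θ_c) = 0.379 / (1 + 0.0890 × 17.5) = 0.379 / 2.558 = 0.1482.
ΔS = 180 − 4.78 = 175.2 mg/L, so the substrate removal rate is 1750 × 175.2/1000 = 306.6 kg bCOD/d.
P_X = Y_obs · Q(S₀ − S) = 0.1482 × 306.6 = 45.44 kg VSS/d.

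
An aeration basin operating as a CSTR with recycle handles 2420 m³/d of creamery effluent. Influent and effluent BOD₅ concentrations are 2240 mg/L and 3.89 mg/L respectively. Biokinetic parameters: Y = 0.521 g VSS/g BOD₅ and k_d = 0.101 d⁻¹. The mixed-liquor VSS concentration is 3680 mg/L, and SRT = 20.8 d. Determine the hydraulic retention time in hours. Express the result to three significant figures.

τ ≈ 51.0 h

Steady-state biomass mass balance: V·X·(1 + k_d·θ_c) = Y·Q·(S₀ − S)·θ_c, so V = 0.521 × 2420 × (2240 − 3.89) × 20.8 / [3680 × (1 + 0.101 × 20.8)] = 5.86×10^7 / 11411 = 5139 m³.
Hydraulic retention time τ = V/Q = 5139 / 2420 = 2.124 d = 50.97 h.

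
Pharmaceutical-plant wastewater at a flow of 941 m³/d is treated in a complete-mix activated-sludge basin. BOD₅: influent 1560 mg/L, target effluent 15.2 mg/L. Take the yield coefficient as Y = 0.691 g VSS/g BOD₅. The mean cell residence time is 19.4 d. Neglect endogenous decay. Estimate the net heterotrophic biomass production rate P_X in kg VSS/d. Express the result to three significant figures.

With endogenous decay neglected, the observed yield equals the true yield: Y_obs = Y = 0.691 g VSS/g BOD₅.
Mass of BOD₅ removed per day: Q(S₀ − S) = 941 × 1545 g/m³ = 1454 kg/d.
P_X = Y_obs · Q(S₀ − S) = 0.6910 × 1454 = 1004 kg VSS/d.

P_X ≈ 1000 kg VSS/d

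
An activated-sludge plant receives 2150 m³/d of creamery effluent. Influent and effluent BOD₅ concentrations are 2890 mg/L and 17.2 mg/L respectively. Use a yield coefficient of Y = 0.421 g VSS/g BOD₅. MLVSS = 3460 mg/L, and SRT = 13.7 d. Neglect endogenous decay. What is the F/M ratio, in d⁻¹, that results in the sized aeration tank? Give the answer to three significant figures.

F/M ≈ 0.174 d⁻¹

V·X = Y·Q·ΔS·θ_c gives V = 0.421 × 2150 × (2890 − 17.2) × 13.7 / 3460 = 10296 m³.
Food-to-microorganism ratio F/M = Q S₀ / (V X) = 2150 × 2890 / (10296 × 3460) = 0.1744 d⁻¹.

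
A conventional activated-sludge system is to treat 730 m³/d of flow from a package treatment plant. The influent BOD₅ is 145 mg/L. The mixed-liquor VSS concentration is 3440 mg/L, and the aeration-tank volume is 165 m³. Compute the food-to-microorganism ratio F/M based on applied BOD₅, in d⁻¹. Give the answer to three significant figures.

F/M = Q·S₀ / (V·X) = 730 × 145 / (165.0 × 3440) = 0.1865 g BOD₅·(g VSS·d)⁻¹.

F/M ≈ 0.186 d⁻¹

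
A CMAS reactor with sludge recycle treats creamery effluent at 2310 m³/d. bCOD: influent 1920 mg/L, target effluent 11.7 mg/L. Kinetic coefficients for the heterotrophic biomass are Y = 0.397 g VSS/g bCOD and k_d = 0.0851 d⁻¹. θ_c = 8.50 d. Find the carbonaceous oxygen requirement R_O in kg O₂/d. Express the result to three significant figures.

R_O ≈ 2970 kg O₂/d

The observed yield is Y_obs = Y/(1 + k_d·θ_c) = 0.397 / (1 + 0.0851 × 8.50) = 0.397 / 1.723 = 0.2304 g VSS per g bCOD removed.
Mass of bCOD removed per day: Q(S₀ − S) = 2310 × 1908 g/m³ = 4408 kg/d.
Net sludge production P_X = 0.2304 × 4408 = 1015 kg VSS/d.
Carbonaceous O₂ demand = substrate oxidised − cell-mass equivalent = 4408 − 1.42 × 1015 = 2966 kg O₂/d.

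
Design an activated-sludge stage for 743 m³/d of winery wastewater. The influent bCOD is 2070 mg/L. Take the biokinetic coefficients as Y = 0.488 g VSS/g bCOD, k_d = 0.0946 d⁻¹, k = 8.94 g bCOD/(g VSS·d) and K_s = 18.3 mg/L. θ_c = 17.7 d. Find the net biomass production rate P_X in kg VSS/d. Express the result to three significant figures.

P_X ≈ 281 kg VSS/d

For a completely mixed reactor with recycle the Lawrence–McCarty relation gives S = K_s·(1 + k_d·θ_c) / [θ_c·(Y·k − k_d) − 1] = 18.3 × (1 + 0.0946 × 17.7) / [17.7 × (0.488 × 8.94 − 0.0946) − 1] = 48.94 / 74.55 = 0.6565 mg/L.
The observed yield is Y_obs = Y/(1 + k_d·θ_c) = 0.488 / (1 + 0.0946 × 17.7) = 0.488 / 2.674 = 0.1825 g VSS per g bCOD removed.
Q·(S₀ − S) = 743 × (2070 − 0.657) × 10⁻³ = 1538 kg/d removed.
So the net sludge growth is P_X = 0.1825 × 1538 = 280.6 kg VSS/d.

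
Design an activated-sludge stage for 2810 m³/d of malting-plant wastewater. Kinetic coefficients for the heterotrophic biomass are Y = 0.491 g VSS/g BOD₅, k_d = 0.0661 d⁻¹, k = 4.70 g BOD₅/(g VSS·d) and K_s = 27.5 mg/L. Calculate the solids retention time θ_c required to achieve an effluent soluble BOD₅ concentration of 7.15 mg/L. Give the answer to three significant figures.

θ_c ≈ 2.44 d

At the target effluent, Y k S/(K_s+S) = 0.491×4.70×7.15/34.65 = 0.4762 d⁻¹.
θ_c = 1/(μ − k_d) = 1/(0.4762 − 0.0661) = 1/0.4101 = 2.438 d.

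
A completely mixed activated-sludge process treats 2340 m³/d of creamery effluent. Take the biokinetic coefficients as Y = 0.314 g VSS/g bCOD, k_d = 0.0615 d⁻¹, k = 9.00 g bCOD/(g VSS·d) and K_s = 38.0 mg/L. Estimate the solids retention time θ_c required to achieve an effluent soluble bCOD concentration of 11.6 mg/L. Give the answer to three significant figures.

θ_c ≈ 1.67 d

Specific growth rate at S = 11.6 mg/L: μ = YkS/(K_s+S) = 0.314·9.00·11.6/(38.0+11.6) = 0.6609 d⁻¹.
θ_c = 1/(μ − k_d) = 1/(0.6609 − 0.0615) = 1/0.5994 = 1.668 d.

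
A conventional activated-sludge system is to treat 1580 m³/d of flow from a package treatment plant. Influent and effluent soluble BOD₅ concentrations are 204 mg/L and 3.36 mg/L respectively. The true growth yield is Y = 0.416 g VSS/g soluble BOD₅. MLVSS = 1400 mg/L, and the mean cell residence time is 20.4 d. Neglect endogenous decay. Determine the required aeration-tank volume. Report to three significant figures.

V ≈ 1920 m³

With k_d = 0 the design equation reduces to V = Y Q (S₀−S) θ_c / X = 0.416 × 1580 × (204 − 3.36) × 20.4 / 1400 = 1922 m³.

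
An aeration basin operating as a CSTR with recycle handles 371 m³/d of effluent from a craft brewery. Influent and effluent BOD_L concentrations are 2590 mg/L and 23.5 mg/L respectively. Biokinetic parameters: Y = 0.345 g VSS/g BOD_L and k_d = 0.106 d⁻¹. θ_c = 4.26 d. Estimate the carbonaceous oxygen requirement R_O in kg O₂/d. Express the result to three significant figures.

R_O ≈ 631 kg O₂/d

Correct the yield for decay: Y_obs = Y/(1 + k_d θ_c) = 0.345 / (1 + 0.106 × 4.26) = 0.345 / 1.452 = 0.2377.
ΔS = 2590 − 23.5 = 2566 mg/L, so the substrate removal rate is 371 × 2566/1000 = 952.2 kg BOD_L/d.
P_X = Y_obs·Q·(S₀ − S) = 0.2377 × 952.2 = 226.3 kg VSS/d.
R_O = Q·ΔS − 1.42 P_X = 952.2 − 321.4 = 630.8 kg O₂/d.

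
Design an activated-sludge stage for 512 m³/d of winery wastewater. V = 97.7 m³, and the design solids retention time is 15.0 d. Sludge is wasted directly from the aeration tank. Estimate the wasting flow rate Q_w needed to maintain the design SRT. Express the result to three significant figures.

Wasting from the aeration tank: Q_w = V / θ_c = 97.70 / 15.0 = 6.513 m³/d.

Q_w ≈ 6.51 m³/d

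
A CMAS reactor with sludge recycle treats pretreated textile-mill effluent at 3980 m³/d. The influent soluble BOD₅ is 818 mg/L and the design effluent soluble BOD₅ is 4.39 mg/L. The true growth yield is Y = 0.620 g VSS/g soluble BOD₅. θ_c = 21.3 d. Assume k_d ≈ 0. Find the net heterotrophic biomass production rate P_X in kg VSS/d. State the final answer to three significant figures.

With endogenous decay neglected, the observed yield equals the true yield: Y_obs = Y = 0.620 g VSS/g soluble BOD₅.
ΔS = 818 − 4.39 = 813.6 mg/L, so the substrate removal rate is 3980 × 813.6/1000 = 3238 kg soluble BOD₅/d.
P_X = Y_obs · Q(S₀ − S) = 0.6200 × 3238 = 2008 kg VSS/d.

P_X ≈ 2010 kg VSS/d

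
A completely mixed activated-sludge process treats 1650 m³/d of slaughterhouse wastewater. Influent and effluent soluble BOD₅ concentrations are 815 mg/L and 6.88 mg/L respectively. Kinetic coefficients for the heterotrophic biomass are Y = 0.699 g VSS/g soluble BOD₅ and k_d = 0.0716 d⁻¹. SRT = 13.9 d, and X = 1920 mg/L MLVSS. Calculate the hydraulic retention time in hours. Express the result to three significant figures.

τ ≈ 49.2 h

Steady-state biomass mass balance: V·X·(1 + k_d·θ_c) = Y·Q·(S₀ − S)·θ_c, so V = 0.699 × 1650 × (815 − 6.88) × 13.9 / [1920 × (1 + 0.0716 × 13.9)] = 1.3×10^7 / 3831 = 3382 m³.
Hydraulic retention time τ = V/Q = 3382 / 1650 = 2.050 d = 49.19 h.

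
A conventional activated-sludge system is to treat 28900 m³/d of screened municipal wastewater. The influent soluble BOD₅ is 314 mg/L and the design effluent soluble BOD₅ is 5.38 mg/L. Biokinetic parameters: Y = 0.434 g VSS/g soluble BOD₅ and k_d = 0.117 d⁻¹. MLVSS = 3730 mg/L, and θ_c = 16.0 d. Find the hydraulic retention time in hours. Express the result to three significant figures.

τ ≈ 4.80 h

Rearranging the biomass balance for a CMAS with decay, V = Y·Q·ΔS·θ_c / [X·(1+k_d θ_c)] = 0.434 × 28900 × (314 − 5.38) × 16.0 / [3730 × (1 + 0.117 × 16.0)] = 6.19×10^7 / 10713 = 5781 m³.
τ = V/Q = 5781/28900 = 0.2001 d, or 4.801 h.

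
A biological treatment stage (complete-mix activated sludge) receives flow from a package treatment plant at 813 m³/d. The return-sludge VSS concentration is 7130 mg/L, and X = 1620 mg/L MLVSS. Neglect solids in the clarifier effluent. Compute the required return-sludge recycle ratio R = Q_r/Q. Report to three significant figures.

R ≈ 0.294

R = Q_r/Q = X/(X_r − X) = 1620 / (7130 − 1620) = 0.2940.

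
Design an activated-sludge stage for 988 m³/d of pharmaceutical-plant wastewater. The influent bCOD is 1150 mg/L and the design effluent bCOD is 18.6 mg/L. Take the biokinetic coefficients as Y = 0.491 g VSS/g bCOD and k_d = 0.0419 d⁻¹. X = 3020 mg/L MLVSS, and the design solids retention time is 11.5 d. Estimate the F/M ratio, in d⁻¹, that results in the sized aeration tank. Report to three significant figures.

F/M ≈ 0.267 d⁻¹

Steady-state biomass mass balance: V·X·(1 + k_d·θ_c) = Y·Q·(S₀ − S)·θ_c, so V = 0.491 × 988 × (1150 − 18.6) × 11.5 / [3020 × (1 + 0.0419 × 11.5)] = 6.31×10^6 / 4475 = 1410 m³.
F/M = applied load / biomass = Q·S₀/(V·X) = 988 × 1150 / (1410 × 3020) = 0.2668 d⁻¹.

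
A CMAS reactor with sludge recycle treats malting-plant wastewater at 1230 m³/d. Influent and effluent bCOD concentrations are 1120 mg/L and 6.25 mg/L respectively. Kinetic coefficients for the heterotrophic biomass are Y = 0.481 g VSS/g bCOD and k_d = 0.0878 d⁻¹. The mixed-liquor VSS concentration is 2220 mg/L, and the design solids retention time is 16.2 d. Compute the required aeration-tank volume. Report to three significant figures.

V ≈ 1990 m³

Steady-state biomass mass balance: V·X·(1 + k_d·θ_c) = Y·Q·(S₀ − S)·θ_c, so V = 0.481 × 1230 × (1120 − 6.25) × 16.2 / [2220 × (1 + 0.0878 × 16.2)] = 1.07×10^7 / 5378 = 1985 m³.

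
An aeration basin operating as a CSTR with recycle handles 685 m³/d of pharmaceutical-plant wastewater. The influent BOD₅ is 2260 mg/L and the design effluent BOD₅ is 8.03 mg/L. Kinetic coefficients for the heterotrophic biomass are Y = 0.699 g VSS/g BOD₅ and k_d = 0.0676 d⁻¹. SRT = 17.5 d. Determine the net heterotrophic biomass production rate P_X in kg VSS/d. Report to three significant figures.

P_X ≈ 494 kg VSS/d

Y_obs = Y / (1 + k_d θ_c) = 0.699 / (1 + 0.0676 × 17.5) = 0.699 / 2.183 = 0.3202.
Substrate removed = Q·(S₀ − S) = 685 m³/d × (2260 − 8.03) g/m³ = 1.54×10^6 g/d = 1543 kg/d.
Biomass produced: P_X = Y_obs·Q·ΔS = 0.3202 × 1543 ≈ 493.9 kg VSS/d.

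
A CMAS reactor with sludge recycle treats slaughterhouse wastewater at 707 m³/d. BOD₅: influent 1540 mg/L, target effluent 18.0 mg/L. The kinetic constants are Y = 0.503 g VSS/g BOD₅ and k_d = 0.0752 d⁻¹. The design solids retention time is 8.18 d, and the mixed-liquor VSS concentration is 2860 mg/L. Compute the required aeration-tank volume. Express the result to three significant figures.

V ≈ 958 m³

Steady-state biomass mass balance: V·X·(1 + k_d·θ_c) = Y·Q·(S₀ − S)·θ_c, so V = 0.503 × 707 × (1540 − 18.0) × 8.18 / [2860 × (1 + 0.0752 × 8.18)] = 4.43×10^6 / 4619 = 958.5 m³.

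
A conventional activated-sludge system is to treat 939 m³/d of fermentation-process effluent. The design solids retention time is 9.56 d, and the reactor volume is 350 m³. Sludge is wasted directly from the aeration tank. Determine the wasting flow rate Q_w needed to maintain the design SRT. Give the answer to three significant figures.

Q_w ≈ 36.6 m³/d

With mixed-liquor wasting, θ_c = V/Q_w, so Q_w = V/θ_c = 350.0/9.56 = 36.61 m³/d.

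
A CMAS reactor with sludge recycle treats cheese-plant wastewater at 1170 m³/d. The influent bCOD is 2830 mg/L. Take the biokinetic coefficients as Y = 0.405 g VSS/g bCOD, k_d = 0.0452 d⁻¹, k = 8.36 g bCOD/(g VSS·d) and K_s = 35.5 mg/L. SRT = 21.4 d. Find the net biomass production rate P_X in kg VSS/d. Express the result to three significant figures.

From the Monod/SRT balance for a CMAS, S = K_s·(1+k_d θ_c)/[θ_c·(Y k − k_d) − 1] = 35.5 × (1 + 0.0452 × 21.4) / [21.4 × (0.405 × 8.36 − 0.0452) − 1] = 69.84 / 70.49 = 0.9908 mg/L.
Observed yield with endogenous decay: Y_obs = Y / (1 + k_d·θ_c) = 0.405 / (1 + 0.0452 × 21.4) = 0.405 / 1.967 = 0.2059 g VSS/g bCOD.
Q·(S₀ − S) = 1170 × (2830 − 0.991) × 10⁻³ = 3310 kg/d removed.
P_X = Y_obs · Q(S₀ − S) = 0.2059 × 3310 = 681.4 kg VSS/d.

P_X ≈ 681 kg VSS/d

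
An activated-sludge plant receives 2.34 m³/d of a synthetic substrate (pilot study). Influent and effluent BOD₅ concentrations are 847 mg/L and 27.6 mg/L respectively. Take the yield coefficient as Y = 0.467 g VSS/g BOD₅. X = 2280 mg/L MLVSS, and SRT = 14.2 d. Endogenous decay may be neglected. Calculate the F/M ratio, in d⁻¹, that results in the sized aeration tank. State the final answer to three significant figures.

With k_d = 0 the design equation reduces to V = Y Q (S₀−S) θ_c / X = 0.467 × 2.34 × (847 − 27.6) × 14.2 / 2280 = 5.577 m³.
F/M = applied load / biomass = Q·S₀/(V·X) = 2.34 × 847 / (5.577 × 2280) = 0.1559 d⁻¹.

F/M ≈ 0.156 d⁻¹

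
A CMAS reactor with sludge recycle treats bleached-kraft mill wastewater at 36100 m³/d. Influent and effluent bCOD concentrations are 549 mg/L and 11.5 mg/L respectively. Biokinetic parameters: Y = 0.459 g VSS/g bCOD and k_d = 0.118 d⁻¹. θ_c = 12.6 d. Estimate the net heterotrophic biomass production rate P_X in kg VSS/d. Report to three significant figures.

The observed yield is Y_obs = Y/(1 + k_d·θ_c) = 0.459 / (1 + 0.118 × 12.6) = 0.459 / 2.487 = 0.1846 g VSS per g bCOD removed.
ΔS = 549 − 11.5 = 537.5 mg/L, so the substrate removal rate is 36100 × 537.5/1000 = 19404 kg bCOD/d.
P_X = Y_obs · Q(S₀ − S) = 0.1846 × 19404 = 3581 kg VSS/d.

P_X ≈ 3580 kg VSS/d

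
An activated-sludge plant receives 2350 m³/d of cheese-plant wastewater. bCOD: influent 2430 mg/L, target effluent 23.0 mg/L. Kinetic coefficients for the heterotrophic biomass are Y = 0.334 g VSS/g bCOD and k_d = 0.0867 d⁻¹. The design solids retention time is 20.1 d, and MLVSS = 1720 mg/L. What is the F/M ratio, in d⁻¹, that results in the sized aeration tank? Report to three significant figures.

Rearranging the biomass balance for a CMAS with decay, V = Y·Q·ΔS·θ_c / [X·(1+k_d θ_c)] = 0.334 × 2350 × (2430 − 23.0) × 20.1 / [1720 × (1 + 0.0867 × 20.1)] = 3.8×10^7 / 4717 = 8050 m³.
F/M = Q·S₀ / (V·X) = 2350 × 2430 / (8050 × 1720) = 0.4124 g bCOD·(g VSS·d)⁻¹.

F/M ≈ 0.412 d⁻¹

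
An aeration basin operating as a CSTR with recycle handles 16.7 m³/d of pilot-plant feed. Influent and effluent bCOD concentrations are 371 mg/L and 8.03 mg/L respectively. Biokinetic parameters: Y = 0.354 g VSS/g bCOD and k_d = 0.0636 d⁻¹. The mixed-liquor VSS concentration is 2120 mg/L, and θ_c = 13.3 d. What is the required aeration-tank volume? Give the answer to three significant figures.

Rearranging the biomass balance for a CMAS with decay, V = Y·Q·ΔS·θ_c / [X·(1+k_d θ_c)] = 0.354 × 16.7 × (371 − 8.03) × 13.3 / [2120 × (1 + 0.0636 × 13.3)] = 2.85×10^4 / 3913 = 7.293 m³.

V ≈ 7.29 m³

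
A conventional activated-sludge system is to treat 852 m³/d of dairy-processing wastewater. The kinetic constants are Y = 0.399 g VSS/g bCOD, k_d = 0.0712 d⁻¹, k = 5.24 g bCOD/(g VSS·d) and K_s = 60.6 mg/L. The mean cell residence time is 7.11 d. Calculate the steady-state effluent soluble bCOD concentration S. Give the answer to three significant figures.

S ≈ 6.83 mg/L

From the Monod/SRT balance for a CMAS, S = K_s·(1+k_d θ_c)/[θ_c·(Y k − k_d) − 1] = 60.6 × (1 + 0.0712 × 7.11) / [7.11 × (0.399 × 5.24 − 0.0712) − 1] = 91.28 / 13.36 = 6.833 mg/L.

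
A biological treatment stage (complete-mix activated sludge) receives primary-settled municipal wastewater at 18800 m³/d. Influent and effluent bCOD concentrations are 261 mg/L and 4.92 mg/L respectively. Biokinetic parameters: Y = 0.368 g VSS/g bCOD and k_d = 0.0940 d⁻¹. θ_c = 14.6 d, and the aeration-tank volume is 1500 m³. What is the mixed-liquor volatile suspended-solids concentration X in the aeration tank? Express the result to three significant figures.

From V·X·(1 + k_d·θ_c) = Y·Q·(S₀ − S)·θ_c: X = 0.368 × 18800 × (261 − 4.92) × 14.6 / [1500 × (1 + 0.0940 × 14.6)] = 7269 mg/L.

X ≈ 7270 mg/L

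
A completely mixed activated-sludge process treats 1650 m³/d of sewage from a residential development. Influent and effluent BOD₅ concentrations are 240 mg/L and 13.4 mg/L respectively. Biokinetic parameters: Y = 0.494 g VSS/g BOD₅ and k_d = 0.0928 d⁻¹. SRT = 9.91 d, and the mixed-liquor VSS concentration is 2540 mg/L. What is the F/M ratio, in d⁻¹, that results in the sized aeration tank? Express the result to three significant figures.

F/M ≈ 0.415 d⁻¹

Rearranging the biomass balance for a CMAS with decay, V = Y·Q·ΔS·θ_c / [X·(1+k_d θ_c)] = 0.494 × 1650 × (240 − 13.4) × 9.91 / [2540 × (1 + 0.0928 × 9.91)] = 1.83×10^6 / 4876 = 375.4 m³.
Food-to-microorganism ratio F/M = Q S₀ / (V X) = 1650 × 240 / (375.4 × 2540) = 0.4153 d⁻¹.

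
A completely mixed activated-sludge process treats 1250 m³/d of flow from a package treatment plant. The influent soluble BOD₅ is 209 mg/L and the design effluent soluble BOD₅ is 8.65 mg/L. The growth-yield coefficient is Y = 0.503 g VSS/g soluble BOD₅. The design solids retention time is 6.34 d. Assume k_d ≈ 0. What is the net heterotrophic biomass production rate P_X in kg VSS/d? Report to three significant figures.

P_X ≈ 126 kg VSS/d

Since k_d ≈ 0, Y_obs = Y = 0.503 g VSS/g soluble BOD₅.
Mass of soluble BOD₅ removed per day: Q(S₀ − S) = 1250 × 200.3 g/m³ = 250.4 kg/d.
Net biomass production P_X = Y_obs × Q·(S₀ − S) = 0.5030 × 250.4 = 126.0 kg VSS/d.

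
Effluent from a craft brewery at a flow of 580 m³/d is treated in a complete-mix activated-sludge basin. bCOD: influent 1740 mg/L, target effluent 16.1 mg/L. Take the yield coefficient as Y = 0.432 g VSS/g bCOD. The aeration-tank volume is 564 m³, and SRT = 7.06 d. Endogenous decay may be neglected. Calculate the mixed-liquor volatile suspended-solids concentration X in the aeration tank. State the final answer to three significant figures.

X = Y·Q·ΔS·θ_c / V = 0.432 × 580 × (1740 − 16.1) × 7.06 / 564 = 5407 mg/L.

X ≈ 5410 mg/L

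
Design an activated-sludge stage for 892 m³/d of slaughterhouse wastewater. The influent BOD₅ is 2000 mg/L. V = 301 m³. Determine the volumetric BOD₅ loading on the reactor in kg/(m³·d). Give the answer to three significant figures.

Applied BOD₅ load per unit volume = Q·S₀/V = (892 × 2000/1000)/301.0 = 5.927 kg BOD₅·m⁻³·d⁻¹.

L_v ≈ 5.93 kg BOD₅/(m³·d)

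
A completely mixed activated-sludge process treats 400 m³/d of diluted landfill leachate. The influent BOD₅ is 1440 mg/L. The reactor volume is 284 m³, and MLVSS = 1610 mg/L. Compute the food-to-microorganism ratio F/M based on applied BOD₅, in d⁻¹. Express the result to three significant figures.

F/M ≈ 1.26 d⁻¹

Food-to-microorganism ratio F/M = Q S₀ / (V X) = 400 × 1440 / (284.0 × 1610) = 1.260 d⁻¹.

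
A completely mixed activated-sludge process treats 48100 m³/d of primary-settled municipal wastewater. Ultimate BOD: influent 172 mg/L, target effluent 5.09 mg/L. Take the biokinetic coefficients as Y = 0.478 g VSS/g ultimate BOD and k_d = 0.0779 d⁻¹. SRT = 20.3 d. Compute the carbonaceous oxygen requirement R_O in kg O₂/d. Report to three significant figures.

R_O ≈ 5920 kg O₂/d

The observed yield is Y_obs = Y/(1 + k_d·θ_c) = 0.478 / (1 + 0.0779 × 20.3) = 0.478 / 2.581 = 0.1852 g VSS per g ultimate BOD removed.
Mass of ultimate BOD removed per day: Q(S₀ − S) = 48100 × 166.9 g/m³ = 8028 kg/d.
Net sludge production P_X = 0.1852 × 8028 = 1487 kg VSS/d.
R_O = Q·(S₀ − S) − 1.42·P_X = 8028 − 1.42 × 1487 = 5917 kg O₂/d.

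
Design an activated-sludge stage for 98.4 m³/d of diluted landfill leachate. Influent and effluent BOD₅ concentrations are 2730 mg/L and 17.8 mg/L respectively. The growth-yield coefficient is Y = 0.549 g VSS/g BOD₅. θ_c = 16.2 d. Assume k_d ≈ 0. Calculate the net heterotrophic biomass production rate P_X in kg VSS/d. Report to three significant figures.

P_X ≈ 147 kg VSS/d

With endogenous decay neglected, the observed yield equals the true yield: Y_obs = Y = 0.549 g VSS/g BOD₅.
Substrate removed = Q·(S₀ − S) = 98.4 m³/d × (2730 − 17.8) g/m³ = 2.67×10^5 g/d = 266.9 kg/d.
Biomass produced: P_X = Y_obs·Q·ΔS = 0.5490 × 266.9 ≈ 146.5 kg VSS/d.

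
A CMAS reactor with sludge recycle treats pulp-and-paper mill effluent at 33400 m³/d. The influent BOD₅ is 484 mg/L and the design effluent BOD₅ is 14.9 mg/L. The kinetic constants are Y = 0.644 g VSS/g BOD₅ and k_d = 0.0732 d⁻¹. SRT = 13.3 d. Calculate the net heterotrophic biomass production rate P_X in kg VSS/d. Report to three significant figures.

Y_obs = Y / (1 + k_d θ_c) = 0.644 / (1 + 0.0732 × 13.3) = 0.644 / 1.974 = 0.3263.
ΔS = 484 − 14.9 = 469.1 mg/L, so the substrate removal rate is 33400 × 469.1/1000 = 15668 kg BOD₅/d.
Biomass produced: P_X = Y_obs·Q·ΔS = 0.3263 × 15668 ≈ 5113 kg VSS/d.

P_X ≈ 5110 kg VSS/d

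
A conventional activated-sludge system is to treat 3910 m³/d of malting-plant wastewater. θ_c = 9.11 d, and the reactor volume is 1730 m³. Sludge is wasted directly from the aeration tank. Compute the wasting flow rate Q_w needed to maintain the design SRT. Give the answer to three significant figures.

Wasting from the aeration tank: Q_w = V / θ_c = 1730 / 9.11 = 189.9 m³/d.

Q_w ≈ 190 m³/d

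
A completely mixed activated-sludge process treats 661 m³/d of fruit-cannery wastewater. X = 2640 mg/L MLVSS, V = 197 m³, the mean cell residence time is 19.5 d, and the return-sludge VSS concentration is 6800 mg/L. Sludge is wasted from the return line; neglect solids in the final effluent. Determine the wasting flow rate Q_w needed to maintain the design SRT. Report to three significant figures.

Q_w ≈ 3.92 m³/d

Wasting from the return line (neglecting effluent solids): Q_w = V·X / (θ_c·X_r) = 197.0 × 2640 / (19.5 × 6800) = 3.922 m³/d.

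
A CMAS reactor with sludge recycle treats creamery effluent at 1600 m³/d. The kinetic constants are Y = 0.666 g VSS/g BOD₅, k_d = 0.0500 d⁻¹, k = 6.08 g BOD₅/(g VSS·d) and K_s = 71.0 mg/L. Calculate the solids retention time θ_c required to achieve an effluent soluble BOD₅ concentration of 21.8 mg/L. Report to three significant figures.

Specific growth rate at S = 21.8 mg/L: μ = YkS/(K_s+S) = 0.666·6.08·21.8/(71.0+21.8) = 0.9512 d⁻¹.
Then 1/θ_c = μ − k_d = 0.9512 − 0.0500 = 0.9012 d⁻¹, giving θ_c = 1.110 d.

θ_c ≈ 1.11 d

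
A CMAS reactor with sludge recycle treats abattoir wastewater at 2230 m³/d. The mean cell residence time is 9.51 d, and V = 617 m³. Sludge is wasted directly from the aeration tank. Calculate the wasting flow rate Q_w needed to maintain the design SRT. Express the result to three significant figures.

For wasting at MLVSS concentration, Q_w = V/θ_c = 617.0/9.51 = 64.88 m³/d.

Q_w ≈ 64.9 m³/d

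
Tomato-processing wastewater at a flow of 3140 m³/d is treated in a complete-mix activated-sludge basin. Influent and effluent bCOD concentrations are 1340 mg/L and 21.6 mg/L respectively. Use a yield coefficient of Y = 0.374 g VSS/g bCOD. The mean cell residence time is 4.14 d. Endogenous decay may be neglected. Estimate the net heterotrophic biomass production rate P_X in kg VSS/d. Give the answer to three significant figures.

P_X ≈ 1550 kg VSS/d

Since k_d ≈ 0, Y_obs = Y = 0.374 g VSS/g bCOD.
ΔS = 1340 − 21.6 = 1318 mg/L, so the substrate removal rate is 3140 × 1318/1000 = 4140 kg bCOD/d.
Biomass produced: P_X = Y_obs·Q·ΔS = 0.3740 × 4140 ≈ 1548 kg VSS/d.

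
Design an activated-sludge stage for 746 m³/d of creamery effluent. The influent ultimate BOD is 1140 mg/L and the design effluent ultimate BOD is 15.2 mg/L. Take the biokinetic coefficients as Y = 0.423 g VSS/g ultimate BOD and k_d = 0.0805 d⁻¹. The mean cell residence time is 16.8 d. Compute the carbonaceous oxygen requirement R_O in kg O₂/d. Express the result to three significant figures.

The observed yield is Y_obs = Y/(1 + k_d·θ_c) = 0.423 / (1 + 0.0805 × 16.8) = 0.423 / 2.352 = 0.1798 g VSS per g ultimate BOD removed.
Substrate removed = Q·(S₀ − S) = 746 m³/d × (1140 − 15.2) g/m³ = 8.39×10^5 g/d = 839.1 kg/d.
Net sludge production P_X = 0.1798 × 839.1 = 150.9 kg VSS/d.
R_O = Q·ΔS − 1.42 P_X = 839.1 − 214.3 = 624.8 kg O₂/d.

R_O ≈ 625 kg O₂/d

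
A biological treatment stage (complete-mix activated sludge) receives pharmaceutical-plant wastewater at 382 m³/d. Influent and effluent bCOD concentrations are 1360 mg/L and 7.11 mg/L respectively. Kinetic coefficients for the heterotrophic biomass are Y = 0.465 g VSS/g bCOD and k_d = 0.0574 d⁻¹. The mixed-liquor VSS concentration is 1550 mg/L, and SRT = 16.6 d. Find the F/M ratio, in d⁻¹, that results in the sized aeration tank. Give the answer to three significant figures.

From the SRT design equation V = Y Q (S₀−S) θ_c / [X (1 + k_d θ_c)] = 0.465 × 382 × (1360 − 7.11) × 16.6 / [1550 × (1 + 0.0574 × 16.6)] = 3.99×10^6 / 3027 = 1318 m³.
F/M = Q·S₀ / (V·X) = 382 × 1360 / (1318 × 1550) = 0.2543 g bCOD·(g VSS·d)⁻¹.

F/M ≈ 0.254 d⁻¹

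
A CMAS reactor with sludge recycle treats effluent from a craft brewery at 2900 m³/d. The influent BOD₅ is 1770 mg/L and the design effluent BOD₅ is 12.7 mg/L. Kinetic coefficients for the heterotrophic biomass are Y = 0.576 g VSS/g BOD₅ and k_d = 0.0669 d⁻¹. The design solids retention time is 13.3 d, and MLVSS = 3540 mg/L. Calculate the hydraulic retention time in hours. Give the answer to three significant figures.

Steady-state biomass mass balance: V·X·(1 + k_d·θ_c) = Y·Q·(S₀ − S)·θ_c, so V = 0.576 × 2900 × (1770 − 12.7) × 13.3 / [3540 × (1 + 0.0669 × 13.3)] = 3.9×10^7 / 6690 = 5836 m³.
HRT = V/Q = 5836 m³ / 2900 m³·d⁻¹ = 2.012 d × 24 = 48.30 h.

τ ≈ 48.3 h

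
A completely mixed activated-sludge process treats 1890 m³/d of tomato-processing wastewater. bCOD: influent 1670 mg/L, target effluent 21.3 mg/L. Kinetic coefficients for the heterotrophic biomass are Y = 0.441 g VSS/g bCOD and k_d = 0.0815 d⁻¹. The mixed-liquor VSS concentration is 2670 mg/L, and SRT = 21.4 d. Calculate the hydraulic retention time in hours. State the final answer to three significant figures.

From the SRT design equation V = Y Q (S₀−S) θ_c / [X (1 + k_d θ_c)] = 0.441 × 1890 × (1670 − 21.3) × 21.4 / [2670 × (1 + 0.0815 × 21.4)] = 2.94×10^7 / 7327 = 4014 m³.
HRT = V/Q = 4014 m³ / 1890 m³·d⁻¹ = 2.124 d × 24 = 50.97 h.

τ ≈ 51.0 h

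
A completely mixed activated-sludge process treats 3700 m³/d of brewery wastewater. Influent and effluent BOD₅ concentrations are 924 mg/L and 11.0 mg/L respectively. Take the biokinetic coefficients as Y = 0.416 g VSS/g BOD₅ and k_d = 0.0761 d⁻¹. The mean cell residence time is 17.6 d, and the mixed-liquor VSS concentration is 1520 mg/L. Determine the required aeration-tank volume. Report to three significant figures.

Steady-state biomass mass balance: V·X·(1 + k_d·θ_c) = Y·Q·(S₀ − S)·θ_c, so V = 0.416 × 3700 × (924 − 11.0) × 17.6 / [1520 × (1 + 0.0761 × 17.6)] = 2.47×10^7 / 3556 = 6956 m³.

V ≈ 6960 m³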